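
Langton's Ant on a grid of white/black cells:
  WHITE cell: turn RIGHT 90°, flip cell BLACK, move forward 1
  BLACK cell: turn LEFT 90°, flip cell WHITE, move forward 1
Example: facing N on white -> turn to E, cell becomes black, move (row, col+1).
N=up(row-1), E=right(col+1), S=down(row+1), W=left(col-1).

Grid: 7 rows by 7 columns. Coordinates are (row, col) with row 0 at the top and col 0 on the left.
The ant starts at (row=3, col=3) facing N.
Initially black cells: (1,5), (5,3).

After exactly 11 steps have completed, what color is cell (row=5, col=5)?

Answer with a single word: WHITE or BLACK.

Answer: WHITE

Derivation:
Step 1: on WHITE (3,3): turn R to E, flip to black, move to (3,4). |black|=3
Step 2: on WHITE (3,4): turn R to S, flip to black, move to (4,4). |black|=4
Step 3: on WHITE (4,4): turn R to W, flip to black, move to (4,3). |black|=5
Step 4: on WHITE (4,3): turn R to N, flip to black, move to (3,3). |black|=6
Step 5: on BLACK (3,3): turn L to W, flip to white, move to (3,2). |black|=5
Step 6: on WHITE (3,2): turn R to N, flip to black, move to (2,2). |black|=6
Step 7: on WHITE (2,2): turn R to E, flip to black, move to (2,3). |black|=7
Step 8: on WHITE (2,3): turn R to S, flip to black, move to (3,3). |black|=8
Step 9: on WHITE (3,3): turn R to W, flip to black, move to (3,2). |black|=9
Step 10: on BLACK (3,2): turn L to S, flip to white, move to (4,2). |black|=8
Step 11: on WHITE (4,2): turn R to W, flip to black, move to (4,1). |black|=9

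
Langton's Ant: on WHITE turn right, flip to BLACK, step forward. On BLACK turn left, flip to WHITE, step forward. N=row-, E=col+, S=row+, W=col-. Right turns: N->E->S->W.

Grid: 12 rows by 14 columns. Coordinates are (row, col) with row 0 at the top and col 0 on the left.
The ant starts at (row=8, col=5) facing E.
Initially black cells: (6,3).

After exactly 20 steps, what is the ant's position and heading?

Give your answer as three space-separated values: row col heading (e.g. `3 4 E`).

Answer: 6 3 W

Derivation:
Step 1: on WHITE (8,5): turn R to S, flip to black, move to (9,5). |black|=2
Step 2: on WHITE (9,5): turn R to W, flip to black, move to (9,4). |black|=3
Step 3: on WHITE (9,4): turn R to N, flip to black, move to (8,4). |black|=4
Step 4: on WHITE (8,4): turn R to E, flip to black, move to (8,5). |black|=5
Step 5: on BLACK (8,5): turn L to N, flip to white, move to (7,5). |black|=4
Step 6: on WHITE (7,5): turn R to E, flip to black, move to (7,6). |black|=5
Step 7: on WHITE (7,6): turn R to S, flip to black, move to (8,6). |black|=6
Step 8: on WHITE (8,6): turn R to W, flip to black, move to (8,5). |black|=7
Step 9: on WHITE (8,5): turn R to N, flip to black, move to (7,5). |black|=8
Step 10: on BLACK (7,5): turn L to W, flip to white, move to (7,4). |black|=7
Step 11: on WHITE (7,4): turn R to N, flip to black, move to (6,4). |black|=8
Step 12: on WHITE (6,4): turn R to E, flip to black, move to (6,5). |black|=9
Step 13: on WHITE (6,5): turn R to S, flip to black, move to (7,5). |black|=10
Step 14: on WHITE (7,5): turn R to W, flip to black, move to (7,4). |black|=11
Step 15: on BLACK (7,4): turn L to S, flip to white, move to (8,4). |black|=10
Step 16: on BLACK (8,4): turn L to E, flip to white, move to (8,5). |black|=9
Step 17: on BLACK (8,5): turn L to N, flip to white, move to (7,5). |black|=8
Step 18: on BLACK (7,5): turn L to W, flip to white, move to (7,4). |black|=7
Step 19: on WHITE (7,4): turn R to N, flip to black, move to (6,4). |black|=8
Step 20: on BLACK (6,4): turn L to W, flip to white, move to (6,3). |black|=7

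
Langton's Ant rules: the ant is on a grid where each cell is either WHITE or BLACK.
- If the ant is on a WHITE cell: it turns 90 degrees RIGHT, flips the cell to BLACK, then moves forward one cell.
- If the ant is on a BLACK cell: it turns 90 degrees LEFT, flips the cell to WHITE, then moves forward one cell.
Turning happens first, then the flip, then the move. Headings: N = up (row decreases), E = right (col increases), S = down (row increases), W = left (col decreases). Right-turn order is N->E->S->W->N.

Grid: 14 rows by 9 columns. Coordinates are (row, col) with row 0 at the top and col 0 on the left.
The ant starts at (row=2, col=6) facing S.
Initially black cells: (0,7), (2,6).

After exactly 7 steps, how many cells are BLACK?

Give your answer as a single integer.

Step 1: on BLACK (2,6): turn L to E, flip to white, move to (2,7). |black|=1
Step 2: on WHITE (2,7): turn R to S, flip to black, move to (3,7). |black|=2
Step 3: on WHITE (3,7): turn R to W, flip to black, move to (3,6). |black|=3
Step 4: on WHITE (3,6): turn R to N, flip to black, move to (2,6). |black|=4
Step 5: on WHITE (2,6): turn R to E, flip to black, move to (2,7). |black|=5
Step 6: on BLACK (2,7): turn L to N, flip to white, move to (1,7). |black|=4
Step 7: on WHITE (1,7): turn R to E, flip to black, move to (1,8). |black|=5

Answer: 5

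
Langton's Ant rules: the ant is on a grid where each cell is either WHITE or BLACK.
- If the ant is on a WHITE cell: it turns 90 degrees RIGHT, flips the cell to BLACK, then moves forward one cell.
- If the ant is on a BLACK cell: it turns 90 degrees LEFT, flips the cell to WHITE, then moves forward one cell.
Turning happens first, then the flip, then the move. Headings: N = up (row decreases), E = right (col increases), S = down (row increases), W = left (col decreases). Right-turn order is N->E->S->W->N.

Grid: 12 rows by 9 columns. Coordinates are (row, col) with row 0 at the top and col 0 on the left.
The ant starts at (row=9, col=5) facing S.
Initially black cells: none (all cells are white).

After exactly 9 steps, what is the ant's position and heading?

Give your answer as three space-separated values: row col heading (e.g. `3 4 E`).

Answer: 9 6 E

Derivation:
Step 1: on WHITE (9,5): turn R to W, flip to black, move to (9,4). |black|=1
Step 2: on WHITE (9,4): turn R to N, flip to black, move to (8,4). |black|=2
Step 3: on WHITE (8,4): turn R to E, flip to black, move to (8,5). |black|=3
Step 4: on WHITE (8,5): turn R to S, flip to black, move to (9,5). |black|=4
Step 5: on BLACK (9,5): turn L to E, flip to white, move to (9,6). |black|=3
Step 6: on WHITE (9,6): turn R to S, flip to black, move to (10,6). |black|=4
Step 7: on WHITE (10,6): turn R to W, flip to black, move to (10,5). |black|=5
Step 8: on WHITE (10,5): turn R to N, flip to black, move to (9,5). |black|=6
Step 9: on WHITE (9,5): turn R to E, flip to black, move to (9,6). |black|=7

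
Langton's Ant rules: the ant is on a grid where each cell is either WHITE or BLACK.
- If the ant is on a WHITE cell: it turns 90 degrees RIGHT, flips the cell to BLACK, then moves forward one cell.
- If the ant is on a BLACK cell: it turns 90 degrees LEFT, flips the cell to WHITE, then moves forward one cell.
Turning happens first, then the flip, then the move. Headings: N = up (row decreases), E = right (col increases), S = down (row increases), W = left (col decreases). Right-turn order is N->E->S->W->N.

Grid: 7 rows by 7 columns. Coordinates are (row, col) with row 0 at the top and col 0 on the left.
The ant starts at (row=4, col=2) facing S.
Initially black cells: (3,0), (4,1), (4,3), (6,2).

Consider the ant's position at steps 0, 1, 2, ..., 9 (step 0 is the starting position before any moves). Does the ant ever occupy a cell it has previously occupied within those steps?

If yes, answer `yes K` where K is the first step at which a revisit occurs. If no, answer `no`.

Step 1: on WHITE (4,2): turn R to W, flip to black, move to (4,1). |black|=5 — new cell
Step 2: on BLACK (4,1): turn L to S, flip to white, move to (5,1). |black|=4 — new cell
Step 3: on WHITE (5,1): turn R to W, flip to black, move to (5,0). |black|=5 — new cell
Step 4: on WHITE (5,0): turn R to N, flip to black, move to (4,0). |black|=6 — new cell
Step 5: on WHITE (4,0): turn R to E, flip to black, move to (4,1). |black|=7 — REVISIT

Answer: yes 5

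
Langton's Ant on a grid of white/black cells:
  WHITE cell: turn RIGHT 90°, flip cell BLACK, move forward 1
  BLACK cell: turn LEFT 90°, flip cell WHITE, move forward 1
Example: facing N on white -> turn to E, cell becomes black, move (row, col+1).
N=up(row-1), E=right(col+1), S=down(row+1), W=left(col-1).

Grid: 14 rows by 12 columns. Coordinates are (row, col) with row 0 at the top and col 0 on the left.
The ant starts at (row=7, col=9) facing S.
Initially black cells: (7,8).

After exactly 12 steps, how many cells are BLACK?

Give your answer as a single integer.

Step 1: on WHITE (7,9): turn R to W, flip to black, move to (7,8). |black|=2
Step 2: on BLACK (7,8): turn L to S, flip to white, move to (8,8). |black|=1
Step 3: on WHITE (8,8): turn R to W, flip to black, move to (8,7). |black|=2
Step 4: on WHITE (8,7): turn R to N, flip to black, move to (7,7). |black|=3
Step 5: on WHITE (7,7): turn R to E, flip to black, move to (7,8). |black|=4
Step 6: on WHITE (7,8): turn R to S, flip to black, move to (8,8). |black|=5
Step 7: on BLACK (8,8): turn L to E, flip to white, move to (8,9). |black|=4
Step 8: on WHITE (8,9): turn R to S, flip to black, move to (9,9). |black|=5
Step 9: on WHITE (9,9): turn R to W, flip to black, move to (9,8). |black|=6
Step 10: on WHITE (9,8): turn R to N, flip to black, move to (8,8). |black|=7
Step 11: on WHITE (8,8): turn R to E, flip to black, move to (8,9). |black|=8
Step 12: on BLACK (8,9): turn L to N, flip to white, move to (7,9). |black|=7

Answer: 7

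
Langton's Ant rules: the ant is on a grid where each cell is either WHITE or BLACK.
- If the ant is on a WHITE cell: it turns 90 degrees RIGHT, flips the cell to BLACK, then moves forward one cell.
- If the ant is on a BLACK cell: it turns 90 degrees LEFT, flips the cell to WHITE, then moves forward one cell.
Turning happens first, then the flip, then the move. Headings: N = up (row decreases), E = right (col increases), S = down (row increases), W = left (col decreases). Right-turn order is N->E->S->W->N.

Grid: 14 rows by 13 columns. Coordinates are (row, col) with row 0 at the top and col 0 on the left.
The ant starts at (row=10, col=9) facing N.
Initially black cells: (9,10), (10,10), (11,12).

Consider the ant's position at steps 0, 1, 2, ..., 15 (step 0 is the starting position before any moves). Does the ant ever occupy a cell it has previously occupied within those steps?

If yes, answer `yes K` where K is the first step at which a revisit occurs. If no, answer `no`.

Step 1: on WHITE (10,9): turn R to E, flip to black, move to (10,10). |black|=4 — new cell
Step 2: on BLACK (10,10): turn L to N, flip to white, move to (9,10). |black|=3 — new cell
Step 3: on BLACK (9,10): turn L to W, flip to white, move to (9,9). |black|=2 — new cell
Step 4: on WHITE (9,9): turn R to N, flip to black, move to (8,9). |black|=3 — new cell
Step 5: on WHITE (8,9): turn R to E, flip to black, move to (8,10). |black|=4 — new cell
Step 6: on WHITE (8,10): turn R to S, flip to black, move to (9,10). |black|=5 — REVISIT

Answer: yes 6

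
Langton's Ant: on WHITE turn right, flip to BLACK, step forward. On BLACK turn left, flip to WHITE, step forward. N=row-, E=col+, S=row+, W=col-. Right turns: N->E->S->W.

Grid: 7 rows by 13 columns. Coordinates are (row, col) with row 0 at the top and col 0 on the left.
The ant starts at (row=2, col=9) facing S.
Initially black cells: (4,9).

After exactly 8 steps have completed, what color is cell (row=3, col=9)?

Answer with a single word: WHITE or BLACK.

Answer: BLACK

Derivation:
Step 1: on WHITE (2,9): turn R to W, flip to black, move to (2,8). |black|=2
Step 2: on WHITE (2,8): turn R to N, flip to black, move to (1,8). |black|=3
Step 3: on WHITE (1,8): turn R to E, flip to black, move to (1,9). |black|=4
Step 4: on WHITE (1,9): turn R to S, flip to black, move to (2,9). |black|=5
Step 5: on BLACK (2,9): turn L to E, flip to white, move to (2,10). |black|=4
Step 6: on WHITE (2,10): turn R to S, flip to black, move to (3,10). |black|=5
Step 7: on WHITE (3,10): turn R to W, flip to black, move to (3,9). |black|=6
Step 8: on WHITE (3,9): turn R to N, flip to black, move to (2,9). |black|=7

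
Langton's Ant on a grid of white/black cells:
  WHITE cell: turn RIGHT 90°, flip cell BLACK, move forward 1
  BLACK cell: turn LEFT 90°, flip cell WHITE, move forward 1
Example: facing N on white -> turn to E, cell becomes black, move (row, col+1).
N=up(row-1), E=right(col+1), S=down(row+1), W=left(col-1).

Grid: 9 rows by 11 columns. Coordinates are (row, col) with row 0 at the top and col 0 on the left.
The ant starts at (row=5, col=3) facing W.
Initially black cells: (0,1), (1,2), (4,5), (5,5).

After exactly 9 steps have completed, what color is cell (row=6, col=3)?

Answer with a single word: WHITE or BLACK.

Step 1: on WHITE (5,3): turn R to N, flip to black, move to (4,3). |black|=5
Step 2: on WHITE (4,3): turn R to E, flip to black, move to (4,4). |black|=6
Step 3: on WHITE (4,4): turn R to S, flip to black, move to (5,4). |black|=7
Step 4: on WHITE (5,4): turn R to W, flip to black, move to (5,3). |black|=8
Step 5: on BLACK (5,3): turn L to S, flip to white, move to (6,3). |black|=7
Step 6: on WHITE (6,3): turn R to W, flip to black, move to (6,2). |black|=8
Step 7: on WHITE (6,2): turn R to N, flip to black, move to (5,2). |black|=9
Step 8: on WHITE (5,2): turn R to E, flip to black, move to (5,3). |black|=10
Step 9: on WHITE (5,3): turn R to S, flip to black, move to (6,3). |black|=11

Answer: BLACK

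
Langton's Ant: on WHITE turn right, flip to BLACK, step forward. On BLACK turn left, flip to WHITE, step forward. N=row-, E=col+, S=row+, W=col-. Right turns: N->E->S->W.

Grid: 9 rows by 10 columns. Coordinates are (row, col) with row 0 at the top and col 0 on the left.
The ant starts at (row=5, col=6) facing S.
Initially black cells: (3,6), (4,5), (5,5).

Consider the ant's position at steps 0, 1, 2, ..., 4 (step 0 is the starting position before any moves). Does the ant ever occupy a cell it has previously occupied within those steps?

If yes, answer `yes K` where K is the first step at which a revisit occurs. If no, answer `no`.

Answer: no

Derivation:
Step 1: on WHITE (5,6): turn R to W, flip to black, move to (5,5). |black|=4 — new cell
Step 2: on BLACK (5,5): turn L to S, flip to white, move to (6,5). |black|=3 — new cell
Step 3: on WHITE (6,5): turn R to W, flip to black, move to (6,4). |black|=4 — new cell
Step 4: on WHITE (6,4): turn R to N, flip to black, move to (5,4). |black|=5 — new cell
No revisit within 4 steps.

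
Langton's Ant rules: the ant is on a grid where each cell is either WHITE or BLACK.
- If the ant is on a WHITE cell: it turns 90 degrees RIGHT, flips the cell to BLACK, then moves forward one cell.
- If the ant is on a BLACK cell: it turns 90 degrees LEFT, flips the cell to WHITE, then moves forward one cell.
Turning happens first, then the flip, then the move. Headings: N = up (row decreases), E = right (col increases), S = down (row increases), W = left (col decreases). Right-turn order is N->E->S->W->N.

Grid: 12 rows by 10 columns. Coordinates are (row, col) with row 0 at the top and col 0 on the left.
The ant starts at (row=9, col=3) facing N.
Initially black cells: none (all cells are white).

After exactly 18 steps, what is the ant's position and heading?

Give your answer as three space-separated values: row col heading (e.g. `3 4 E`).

Answer: 10 2 S

Derivation:
Step 1: on WHITE (9,3): turn R to E, flip to black, move to (9,4). |black|=1
Step 2: on WHITE (9,4): turn R to S, flip to black, move to (10,4). |black|=2
Step 3: on WHITE (10,4): turn R to W, flip to black, move to (10,3). |black|=3
Step 4: on WHITE (10,3): turn R to N, flip to black, move to (9,3). |black|=4
Step 5: on BLACK (9,3): turn L to W, flip to white, move to (9,2). |black|=3
Step 6: on WHITE (9,2): turn R to N, flip to black, move to (8,2). |black|=4
Step 7: on WHITE (8,2): turn R to E, flip to black, move to (8,3). |black|=5
Step 8: on WHITE (8,3): turn R to S, flip to black, move to (9,3). |black|=6
Step 9: on WHITE (9,3): turn R to W, flip to black, move to (9,2). |black|=7
Step 10: on BLACK (9,2): turn L to S, flip to white, move to (10,2). |black|=6
Step 11: on WHITE (10,2): turn R to W, flip to black, move to (10,1). |black|=7
Step 12: on WHITE (10,1): turn R to N, flip to black, move to (9,1). |black|=8
Step 13: on WHITE (9,1): turn R to E, flip to black, move to (9,2). |black|=9
Step 14: on WHITE (9,2): turn R to S, flip to black, move to (10,2). |black|=10
Step 15: on BLACK (10,2): turn L to E, flip to white, move to (10,3). |black|=9
Step 16: on BLACK (10,3): turn L to N, flip to white, move to (9,3). |black|=8
Step 17: on BLACK (9,3): turn L to W, flip to white, move to (9,2). |black|=7
Step 18: on BLACK (9,2): turn L to S, flip to white, move to (10,2). |black|=6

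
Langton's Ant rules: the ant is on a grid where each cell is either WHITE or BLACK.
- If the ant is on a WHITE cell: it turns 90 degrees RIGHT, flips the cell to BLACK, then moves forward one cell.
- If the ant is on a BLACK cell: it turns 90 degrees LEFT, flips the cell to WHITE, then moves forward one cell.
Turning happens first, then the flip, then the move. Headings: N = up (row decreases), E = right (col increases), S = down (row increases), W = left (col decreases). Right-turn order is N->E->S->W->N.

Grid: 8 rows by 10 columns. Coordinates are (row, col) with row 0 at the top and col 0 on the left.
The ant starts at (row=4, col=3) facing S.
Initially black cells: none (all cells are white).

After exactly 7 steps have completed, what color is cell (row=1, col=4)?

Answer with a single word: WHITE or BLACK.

Step 1: on WHITE (4,3): turn R to W, flip to black, move to (4,2). |black|=1
Step 2: on WHITE (4,2): turn R to N, flip to black, move to (3,2). |black|=2
Step 3: on WHITE (3,2): turn R to E, flip to black, move to (3,3). |black|=3
Step 4: on WHITE (3,3): turn R to S, flip to black, move to (4,3). |black|=4
Step 5: on BLACK (4,3): turn L to E, flip to white, move to (4,4). |black|=3
Step 6: on WHITE (4,4): turn R to S, flip to black, move to (5,4). |black|=4
Step 7: on WHITE (5,4): turn R to W, flip to black, move to (5,3). |black|=5

Answer: WHITE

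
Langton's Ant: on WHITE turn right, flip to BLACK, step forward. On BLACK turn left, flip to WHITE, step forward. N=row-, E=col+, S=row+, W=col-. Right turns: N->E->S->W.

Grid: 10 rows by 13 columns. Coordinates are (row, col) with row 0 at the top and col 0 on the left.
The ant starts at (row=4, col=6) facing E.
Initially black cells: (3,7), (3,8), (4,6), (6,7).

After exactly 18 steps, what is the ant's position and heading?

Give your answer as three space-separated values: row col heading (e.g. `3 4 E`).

Step 1: on BLACK (4,6): turn L to N, flip to white, move to (3,6). |black|=3
Step 2: on WHITE (3,6): turn R to E, flip to black, move to (3,7). |black|=4
Step 3: on BLACK (3,7): turn L to N, flip to white, move to (2,7). |black|=3
Step 4: on WHITE (2,7): turn R to E, flip to black, move to (2,8). |black|=4
Step 5: on WHITE (2,8): turn R to S, flip to black, move to (3,8). |black|=5
Step 6: on BLACK (3,8): turn L to E, flip to white, move to (3,9). |black|=4
Step 7: on WHITE (3,9): turn R to S, flip to black, move to (4,9). |black|=5
Step 8: on WHITE (4,9): turn R to W, flip to black, move to (4,8). |black|=6
Step 9: on WHITE (4,8): turn R to N, flip to black, move to (3,8). |black|=7
Step 10: on WHITE (3,8): turn R to E, flip to black, move to (3,9). |black|=8
Step 11: on BLACK (3,9): turn L to N, flip to white, move to (2,9). |black|=7
Step 12: on WHITE (2,9): turn R to E, flip to black, move to (2,10). |black|=8
Step 13: on WHITE (2,10): turn R to S, flip to black, move to (3,10). |black|=9
Step 14: on WHITE (3,10): turn R to W, flip to black, move to (3,9). |black|=10
Step 15: on WHITE (3,9): turn R to N, flip to black, move to (2,9). |black|=11
Step 16: on BLACK (2,9): turn L to W, flip to white, move to (2,8). |black|=10
Step 17: on BLACK (2,8): turn L to S, flip to white, move to (3,8). |black|=9
Step 18: on BLACK (3,8): turn L to E, flip to white, move to (3,9). |black|=8

Answer: 3 9 E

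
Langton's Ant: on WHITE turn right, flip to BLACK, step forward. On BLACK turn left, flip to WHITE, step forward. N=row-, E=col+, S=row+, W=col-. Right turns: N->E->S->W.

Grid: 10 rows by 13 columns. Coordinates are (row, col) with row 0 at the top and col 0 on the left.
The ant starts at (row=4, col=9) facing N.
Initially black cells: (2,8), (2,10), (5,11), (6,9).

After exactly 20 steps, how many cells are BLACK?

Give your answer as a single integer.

Step 1: on WHITE (4,9): turn R to E, flip to black, move to (4,10). |black|=5
Step 2: on WHITE (4,10): turn R to S, flip to black, move to (5,10). |black|=6
Step 3: on WHITE (5,10): turn R to W, flip to black, move to (5,9). |black|=7
Step 4: on WHITE (5,9): turn R to N, flip to black, move to (4,9). |black|=8
Step 5: on BLACK (4,9): turn L to W, flip to white, move to (4,8). |black|=7
Step 6: on WHITE (4,8): turn R to N, flip to black, move to (3,8). |black|=8
Step 7: on WHITE (3,8): turn R to E, flip to black, move to (3,9). |black|=9
Step 8: on WHITE (3,9): turn R to S, flip to black, move to (4,9). |black|=10
Step 9: on WHITE (4,9): turn R to W, flip to black, move to (4,8). |black|=11
Step 10: on BLACK (4,8): turn L to S, flip to white, move to (5,8). |black|=10
Step 11: on WHITE (5,8): turn R to W, flip to black, move to (5,7). |black|=11
Step 12: on WHITE (5,7): turn R to N, flip to black, move to (4,7). |black|=12
Step 13: on WHITE (4,7): turn R to E, flip to black, move to (4,8). |black|=13
Step 14: on WHITE (4,8): turn R to S, flip to black, move to (5,8). |black|=14
Step 15: on BLACK (5,8): turn L to E, flip to white, move to (5,9). |black|=13
Step 16: on BLACK (5,9): turn L to N, flip to white, move to (4,9). |black|=12
Step 17: on BLACK (4,9): turn L to W, flip to white, move to (4,8). |black|=11
Step 18: on BLACK (4,8): turn L to S, flip to white, move to (5,8). |black|=10
Step 19: on WHITE (5,8): turn R to W, flip to black, move to (5,7). |black|=11
Step 20: on BLACK (5,7): turn L to S, flip to white, move to (6,7). |black|=10

Answer: 10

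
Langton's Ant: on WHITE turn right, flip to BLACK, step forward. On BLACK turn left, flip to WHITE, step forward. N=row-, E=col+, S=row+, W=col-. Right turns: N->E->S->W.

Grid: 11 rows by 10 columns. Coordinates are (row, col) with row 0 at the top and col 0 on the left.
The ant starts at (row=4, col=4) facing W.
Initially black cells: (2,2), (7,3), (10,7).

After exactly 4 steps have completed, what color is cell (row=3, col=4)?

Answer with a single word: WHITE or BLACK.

Step 1: on WHITE (4,4): turn R to N, flip to black, move to (3,4). |black|=4
Step 2: on WHITE (3,4): turn R to E, flip to black, move to (3,5). |black|=5
Step 3: on WHITE (3,5): turn R to S, flip to black, move to (4,5). |black|=6
Step 4: on WHITE (4,5): turn R to W, flip to black, move to (4,4). |black|=7

Answer: BLACK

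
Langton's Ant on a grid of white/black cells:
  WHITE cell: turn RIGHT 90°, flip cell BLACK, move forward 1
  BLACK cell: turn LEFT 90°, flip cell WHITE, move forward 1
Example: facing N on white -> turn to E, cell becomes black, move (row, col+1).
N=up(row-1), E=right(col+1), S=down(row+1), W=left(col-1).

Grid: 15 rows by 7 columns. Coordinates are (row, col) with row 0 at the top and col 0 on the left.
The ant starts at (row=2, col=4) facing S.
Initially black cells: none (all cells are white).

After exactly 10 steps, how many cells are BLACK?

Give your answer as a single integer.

Answer: 6

Derivation:
Step 1: on WHITE (2,4): turn R to W, flip to black, move to (2,3). |black|=1
Step 2: on WHITE (2,3): turn R to N, flip to black, move to (1,3). |black|=2
Step 3: on WHITE (1,3): turn R to E, flip to black, move to (1,4). |black|=3
Step 4: on WHITE (1,4): turn R to S, flip to black, move to (2,4). |black|=4
Step 5: on BLACK (2,4): turn L to E, flip to white, move to (2,5). |black|=3
Step 6: on WHITE (2,5): turn R to S, flip to black, move to (3,5). |black|=4
Step 7: on WHITE (3,5): turn R to W, flip to black, move to (3,4). |black|=5
Step 8: on WHITE (3,4): turn R to N, flip to black, move to (2,4). |black|=6
Step 9: on WHITE (2,4): turn R to E, flip to black, move to (2,5). |black|=7
Step 10: on BLACK (2,5): turn L to N, flip to white, move to (1,5). |black|=6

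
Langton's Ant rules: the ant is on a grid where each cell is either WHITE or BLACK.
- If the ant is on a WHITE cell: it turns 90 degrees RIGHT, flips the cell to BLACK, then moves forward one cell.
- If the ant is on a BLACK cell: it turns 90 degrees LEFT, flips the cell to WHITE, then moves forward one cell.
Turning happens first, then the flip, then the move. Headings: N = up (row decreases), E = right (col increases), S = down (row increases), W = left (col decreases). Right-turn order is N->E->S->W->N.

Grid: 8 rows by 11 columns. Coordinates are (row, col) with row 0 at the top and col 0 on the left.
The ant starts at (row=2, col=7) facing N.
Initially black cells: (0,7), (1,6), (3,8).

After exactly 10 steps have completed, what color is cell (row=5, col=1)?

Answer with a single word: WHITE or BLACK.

Answer: WHITE

Derivation:
Step 1: on WHITE (2,7): turn R to E, flip to black, move to (2,8). |black|=4
Step 2: on WHITE (2,8): turn R to S, flip to black, move to (3,8). |black|=5
Step 3: on BLACK (3,8): turn L to E, flip to white, move to (3,9). |black|=4
Step 4: on WHITE (3,9): turn R to S, flip to black, move to (4,9). |black|=5
Step 5: on WHITE (4,9): turn R to W, flip to black, move to (4,8). |black|=6
Step 6: on WHITE (4,8): turn R to N, flip to black, move to (3,8). |black|=7
Step 7: on WHITE (3,8): turn R to E, flip to black, move to (3,9). |black|=8
Step 8: on BLACK (3,9): turn L to N, flip to white, move to (2,9). |black|=7
Step 9: on WHITE (2,9): turn R to E, flip to black, move to (2,10). |black|=8
Step 10: on WHITE (2,10): turn R to S, flip to black, move to (3,10). |black|=9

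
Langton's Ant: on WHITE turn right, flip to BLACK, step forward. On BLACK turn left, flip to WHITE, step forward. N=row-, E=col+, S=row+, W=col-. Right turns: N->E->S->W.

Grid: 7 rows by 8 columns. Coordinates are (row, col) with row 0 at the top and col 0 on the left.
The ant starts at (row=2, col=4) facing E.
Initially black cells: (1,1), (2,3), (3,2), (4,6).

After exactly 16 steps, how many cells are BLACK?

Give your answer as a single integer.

Step 1: on WHITE (2,4): turn R to S, flip to black, move to (3,4). |black|=5
Step 2: on WHITE (3,4): turn R to W, flip to black, move to (3,3). |black|=6
Step 3: on WHITE (3,3): turn R to N, flip to black, move to (2,3). |black|=7
Step 4: on BLACK (2,3): turn L to W, flip to white, move to (2,2). |black|=6
Step 5: on WHITE (2,2): turn R to N, flip to black, move to (1,2). |black|=7
Step 6: on WHITE (1,2): turn R to E, flip to black, move to (1,3). |black|=8
Step 7: on WHITE (1,3): turn R to S, flip to black, move to (2,3). |black|=9
Step 8: on WHITE (2,3): turn R to W, flip to black, move to (2,2). |black|=10
Step 9: on BLACK (2,2): turn L to S, flip to white, move to (3,2). |black|=9
Step 10: on BLACK (3,2): turn L to E, flip to white, move to (3,3). |black|=8
Step 11: on BLACK (3,3): turn L to N, flip to white, move to (2,3). |black|=7
Step 12: on BLACK (2,3): turn L to W, flip to white, move to (2,2). |black|=6
Step 13: on WHITE (2,2): turn R to N, flip to black, move to (1,2). |black|=7
Step 14: on BLACK (1,2): turn L to W, flip to white, move to (1,1). |black|=6
Step 15: on BLACK (1,1): turn L to S, flip to white, move to (2,1). |black|=5
Step 16: on WHITE (2,1): turn R to W, flip to black, move to (2,0). |black|=6

Answer: 6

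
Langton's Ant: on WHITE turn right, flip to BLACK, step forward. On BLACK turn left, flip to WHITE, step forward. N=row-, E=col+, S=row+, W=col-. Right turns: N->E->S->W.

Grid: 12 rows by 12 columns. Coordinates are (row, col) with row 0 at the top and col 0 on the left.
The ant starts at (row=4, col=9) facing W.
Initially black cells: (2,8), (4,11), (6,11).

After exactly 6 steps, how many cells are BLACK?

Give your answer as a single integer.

Answer: 7

Derivation:
Step 1: on WHITE (4,9): turn R to N, flip to black, move to (3,9). |black|=4
Step 2: on WHITE (3,9): turn R to E, flip to black, move to (3,10). |black|=5
Step 3: on WHITE (3,10): turn R to S, flip to black, move to (4,10). |black|=6
Step 4: on WHITE (4,10): turn R to W, flip to black, move to (4,9). |black|=7
Step 5: on BLACK (4,9): turn L to S, flip to white, move to (5,9). |black|=6
Step 6: on WHITE (5,9): turn R to W, flip to black, move to (5,8). |black|=7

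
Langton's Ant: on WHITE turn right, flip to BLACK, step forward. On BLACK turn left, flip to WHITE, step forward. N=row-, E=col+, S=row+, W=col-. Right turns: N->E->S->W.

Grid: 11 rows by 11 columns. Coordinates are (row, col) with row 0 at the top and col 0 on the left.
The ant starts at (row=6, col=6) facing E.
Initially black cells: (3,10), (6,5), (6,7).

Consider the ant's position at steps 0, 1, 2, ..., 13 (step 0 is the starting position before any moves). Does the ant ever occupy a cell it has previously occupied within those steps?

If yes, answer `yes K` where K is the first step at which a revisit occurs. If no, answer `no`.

Answer: yes 7

Derivation:
Step 1: on WHITE (6,6): turn R to S, flip to black, move to (7,6). |black|=4 — new cell
Step 2: on WHITE (7,6): turn R to W, flip to black, move to (7,5). |black|=5 — new cell
Step 3: on WHITE (7,5): turn R to N, flip to black, move to (6,5). |black|=6 — new cell
Step 4: on BLACK (6,5): turn L to W, flip to white, move to (6,4). |black|=5 — new cell
Step 5: on WHITE (6,4): turn R to N, flip to black, move to (5,4). |black|=6 — new cell
Step 6: on WHITE (5,4): turn R to E, flip to black, move to (5,5). |black|=7 — new cell
Step 7: on WHITE (5,5): turn R to S, flip to black, move to (6,5). |black|=8 — REVISIT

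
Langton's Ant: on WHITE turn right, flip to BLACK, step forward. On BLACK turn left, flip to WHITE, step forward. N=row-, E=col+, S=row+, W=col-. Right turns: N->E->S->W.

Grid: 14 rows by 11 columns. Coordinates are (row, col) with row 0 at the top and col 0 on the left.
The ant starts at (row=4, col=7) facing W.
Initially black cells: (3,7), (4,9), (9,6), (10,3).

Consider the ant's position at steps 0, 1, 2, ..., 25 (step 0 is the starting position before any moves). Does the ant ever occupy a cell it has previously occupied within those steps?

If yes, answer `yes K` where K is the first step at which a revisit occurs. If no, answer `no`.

Step 1: on WHITE (4,7): turn R to N, flip to black, move to (3,7). |black|=5 — new cell
Step 2: on BLACK (3,7): turn L to W, flip to white, move to (3,6). |black|=4 — new cell
Step 3: on WHITE (3,6): turn R to N, flip to black, move to (2,6). |black|=5 — new cell
Step 4: on WHITE (2,6): turn R to E, flip to black, move to (2,7). |black|=6 — new cell
Step 5: on WHITE (2,7): turn R to S, flip to black, move to (3,7). |black|=7 — REVISIT

Answer: yes 5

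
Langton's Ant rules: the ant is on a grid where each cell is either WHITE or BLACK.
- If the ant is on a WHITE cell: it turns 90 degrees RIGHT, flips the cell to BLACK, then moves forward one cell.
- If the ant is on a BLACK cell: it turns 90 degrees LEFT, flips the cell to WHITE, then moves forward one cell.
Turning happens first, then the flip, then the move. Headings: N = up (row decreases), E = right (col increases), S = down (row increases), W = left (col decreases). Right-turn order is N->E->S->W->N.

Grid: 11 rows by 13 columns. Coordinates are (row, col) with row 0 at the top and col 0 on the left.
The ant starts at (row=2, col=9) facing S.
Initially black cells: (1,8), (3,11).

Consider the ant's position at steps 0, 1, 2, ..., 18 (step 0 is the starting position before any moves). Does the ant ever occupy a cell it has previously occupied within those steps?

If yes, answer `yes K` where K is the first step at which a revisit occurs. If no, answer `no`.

Answer: yes 6

Derivation:
Step 1: on WHITE (2,9): turn R to W, flip to black, move to (2,8). |black|=3 — new cell
Step 2: on WHITE (2,8): turn R to N, flip to black, move to (1,8). |black|=4 — new cell
Step 3: on BLACK (1,8): turn L to W, flip to white, move to (1,7). |black|=3 — new cell
Step 4: on WHITE (1,7): turn R to N, flip to black, move to (0,7). |black|=4 — new cell
Step 5: on WHITE (0,7): turn R to E, flip to black, move to (0,8). |black|=5 — new cell
Step 6: on WHITE (0,8): turn R to S, flip to black, move to (1,8). |black|=6 — REVISIT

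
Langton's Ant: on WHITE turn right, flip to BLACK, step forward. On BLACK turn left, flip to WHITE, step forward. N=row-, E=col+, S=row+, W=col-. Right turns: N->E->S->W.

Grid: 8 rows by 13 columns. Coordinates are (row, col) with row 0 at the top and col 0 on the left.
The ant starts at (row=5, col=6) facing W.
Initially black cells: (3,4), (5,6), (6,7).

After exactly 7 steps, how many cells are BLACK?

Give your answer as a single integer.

Step 1: on BLACK (5,6): turn L to S, flip to white, move to (6,6). |black|=2
Step 2: on WHITE (6,6): turn R to W, flip to black, move to (6,5). |black|=3
Step 3: on WHITE (6,5): turn R to N, flip to black, move to (5,5). |black|=4
Step 4: on WHITE (5,5): turn R to E, flip to black, move to (5,6). |black|=5
Step 5: on WHITE (5,6): turn R to S, flip to black, move to (6,6). |black|=6
Step 6: on BLACK (6,6): turn L to E, flip to white, move to (6,7). |black|=5
Step 7: on BLACK (6,7): turn L to N, flip to white, move to (5,7). |black|=4

Answer: 4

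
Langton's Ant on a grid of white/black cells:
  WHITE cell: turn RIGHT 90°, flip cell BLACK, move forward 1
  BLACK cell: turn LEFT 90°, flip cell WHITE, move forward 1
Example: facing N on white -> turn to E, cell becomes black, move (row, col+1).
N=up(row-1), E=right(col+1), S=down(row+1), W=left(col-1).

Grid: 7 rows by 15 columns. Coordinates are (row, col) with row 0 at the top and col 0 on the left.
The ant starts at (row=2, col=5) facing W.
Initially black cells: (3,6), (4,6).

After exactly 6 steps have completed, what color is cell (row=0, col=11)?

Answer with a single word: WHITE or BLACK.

Answer: WHITE

Derivation:
Step 1: on WHITE (2,5): turn R to N, flip to black, move to (1,5). |black|=3
Step 2: on WHITE (1,5): turn R to E, flip to black, move to (1,6). |black|=4
Step 3: on WHITE (1,6): turn R to S, flip to black, move to (2,6). |black|=5
Step 4: on WHITE (2,6): turn R to W, flip to black, move to (2,5). |black|=6
Step 5: on BLACK (2,5): turn L to S, flip to white, move to (3,5). |black|=5
Step 6: on WHITE (3,5): turn R to W, flip to black, move to (3,4). |black|=6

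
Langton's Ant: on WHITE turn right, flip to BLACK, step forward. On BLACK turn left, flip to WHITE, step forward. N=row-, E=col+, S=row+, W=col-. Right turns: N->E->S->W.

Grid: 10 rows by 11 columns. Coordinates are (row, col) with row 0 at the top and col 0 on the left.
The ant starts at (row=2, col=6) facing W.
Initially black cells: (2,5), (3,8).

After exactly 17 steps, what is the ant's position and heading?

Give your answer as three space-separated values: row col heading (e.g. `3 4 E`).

Step 1: on WHITE (2,6): turn R to N, flip to black, move to (1,6). |black|=3
Step 2: on WHITE (1,6): turn R to E, flip to black, move to (1,7). |black|=4
Step 3: on WHITE (1,7): turn R to S, flip to black, move to (2,7). |black|=5
Step 4: on WHITE (2,7): turn R to W, flip to black, move to (2,6). |black|=6
Step 5: on BLACK (2,6): turn L to S, flip to white, move to (3,6). |black|=5
Step 6: on WHITE (3,6): turn R to W, flip to black, move to (3,5). |black|=6
Step 7: on WHITE (3,5): turn R to N, flip to black, move to (2,5). |black|=7
Step 8: on BLACK (2,5): turn L to W, flip to white, move to (2,4). |black|=6
Step 9: on WHITE (2,4): turn R to N, flip to black, move to (1,4). |black|=7
Step 10: on WHITE (1,4): turn R to E, flip to black, move to (1,5). |black|=8
Step 11: on WHITE (1,5): turn R to S, flip to black, move to (2,5). |black|=9
Step 12: on WHITE (2,5): turn R to W, flip to black, move to (2,4). |black|=10
Step 13: on BLACK (2,4): turn L to S, flip to white, move to (3,4). |black|=9
Step 14: on WHITE (3,4): turn R to W, flip to black, move to (3,3). |black|=10
Step 15: on WHITE (3,3): turn R to N, flip to black, move to (2,3). |black|=11
Step 16: on WHITE (2,3): turn R to E, flip to black, move to (2,4). |black|=12
Step 17: on WHITE (2,4): turn R to S, flip to black, move to (3,4). |black|=13

Answer: 3 4 S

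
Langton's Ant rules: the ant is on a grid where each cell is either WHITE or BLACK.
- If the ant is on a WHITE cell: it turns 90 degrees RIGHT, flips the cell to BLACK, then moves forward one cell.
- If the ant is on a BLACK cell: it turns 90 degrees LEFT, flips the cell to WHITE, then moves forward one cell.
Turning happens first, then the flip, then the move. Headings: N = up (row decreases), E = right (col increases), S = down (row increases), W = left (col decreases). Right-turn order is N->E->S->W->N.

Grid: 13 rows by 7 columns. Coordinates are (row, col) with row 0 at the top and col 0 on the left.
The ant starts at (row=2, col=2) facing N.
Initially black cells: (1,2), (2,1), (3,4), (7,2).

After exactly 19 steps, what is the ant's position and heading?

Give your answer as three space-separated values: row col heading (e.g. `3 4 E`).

Answer: 1 2 W

Derivation:
Step 1: on WHITE (2,2): turn R to E, flip to black, move to (2,3). |black|=5
Step 2: on WHITE (2,3): turn R to S, flip to black, move to (3,3). |black|=6
Step 3: on WHITE (3,3): turn R to W, flip to black, move to (3,2). |black|=7
Step 4: on WHITE (3,2): turn R to N, flip to black, move to (2,2). |black|=8
Step 5: on BLACK (2,2): turn L to W, flip to white, move to (2,1). |black|=7
Step 6: on BLACK (2,1): turn L to S, flip to white, move to (3,1). |black|=6
Step 7: on WHITE (3,1): turn R to W, flip to black, move to (3,0). |black|=7
Step 8: on WHITE (3,0): turn R to N, flip to black, move to (2,0). |black|=8
Step 9: on WHITE (2,0): turn R to E, flip to black, move to (2,1). |black|=9
Step 10: on WHITE (2,1): turn R to S, flip to black, move to (3,1). |black|=10
Step 11: on BLACK (3,1): turn L to E, flip to white, move to (3,2). |black|=9
Step 12: on BLACK (3,2): turn L to N, flip to white, move to (2,2). |black|=8
Step 13: on WHITE (2,2): turn R to E, flip to black, move to (2,3). |black|=9
Step 14: on BLACK (2,3): turn L to N, flip to white, move to (1,3). |black|=8
Step 15: on WHITE (1,3): turn R to E, flip to black, move to (1,4). |black|=9
Step 16: on WHITE (1,4): turn R to S, flip to black, move to (2,4). |black|=10
Step 17: on WHITE (2,4): turn R to W, flip to black, move to (2,3). |black|=11
Step 18: on WHITE (2,3): turn R to N, flip to black, move to (1,3). |black|=12
Step 19: on BLACK (1,3): turn L to W, flip to white, move to (1,2). |black|=11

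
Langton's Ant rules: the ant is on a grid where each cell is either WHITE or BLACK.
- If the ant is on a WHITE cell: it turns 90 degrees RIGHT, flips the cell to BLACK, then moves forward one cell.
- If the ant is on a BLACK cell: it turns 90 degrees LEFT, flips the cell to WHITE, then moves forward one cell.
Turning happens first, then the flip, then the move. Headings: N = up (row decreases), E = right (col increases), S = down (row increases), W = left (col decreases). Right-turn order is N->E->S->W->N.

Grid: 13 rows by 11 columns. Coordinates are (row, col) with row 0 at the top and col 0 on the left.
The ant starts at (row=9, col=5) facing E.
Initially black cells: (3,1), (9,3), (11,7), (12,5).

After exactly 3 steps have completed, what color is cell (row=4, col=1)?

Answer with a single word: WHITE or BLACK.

Step 1: on WHITE (9,5): turn R to S, flip to black, move to (10,5). |black|=5
Step 2: on WHITE (10,5): turn R to W, flip to black, move to (10,4). |black|=6
Step 3: on WHITE (10,4): turn R to N, flip to black, move to (9,4). |black|=7

Answer: WHITE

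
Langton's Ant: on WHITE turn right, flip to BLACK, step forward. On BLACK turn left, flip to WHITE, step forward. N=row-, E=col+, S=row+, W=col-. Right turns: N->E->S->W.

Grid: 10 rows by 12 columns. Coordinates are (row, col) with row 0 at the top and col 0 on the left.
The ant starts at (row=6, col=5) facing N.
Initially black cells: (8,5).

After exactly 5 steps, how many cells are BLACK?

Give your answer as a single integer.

Answer: 4

Derivation:
Step 1: on WHITE (6,5): turn R to E, flip to black, move to (6,6). |black|=2
Step 2: on WHITE (6,6): turn R to S, flip to black, move to (7,6). |black|=3
Step 3: on WHITE (7,6): turn R to W, flip to black, move to (7,5). |black|=4
Step 4: on WHITE (7,5): turn R to N, flip to black, move to (6,5). |black|=5
Step 5: on BLACK (6,5): turn L to W, flip to white, move to (6,4). |black|=4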